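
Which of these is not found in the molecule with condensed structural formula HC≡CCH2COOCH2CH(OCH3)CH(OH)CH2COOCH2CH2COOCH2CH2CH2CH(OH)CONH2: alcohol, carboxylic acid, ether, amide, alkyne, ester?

carboxylic acid

ether: present (CH(OCH3) — pendant –OCH3: C–O–C with sp³ C, no adjacent C=O → ether).
ester: present (CH2COOCH2 — –C(=O)–O–C with C on the carbonyl side → ester).
alcohol: present (CH(OH) — –OH on an sp³ carbon → alcohol (secondary)).
amide: present (CONH2 — –C(=O)NH2: carbonyl C bonded to C and to N → amide (the N is not a separate amine)).
alkyne: present (HC≡C — C≡C triple bond → alkyne).
carboxylic acid: absent. In CH2COOCH2, the acyl oxygen is bonded to carbon (–O–C), not to H, so this is an ester. In CONH2, the carbonyl is bonded to nitrogen, not to –OH; that is an amide.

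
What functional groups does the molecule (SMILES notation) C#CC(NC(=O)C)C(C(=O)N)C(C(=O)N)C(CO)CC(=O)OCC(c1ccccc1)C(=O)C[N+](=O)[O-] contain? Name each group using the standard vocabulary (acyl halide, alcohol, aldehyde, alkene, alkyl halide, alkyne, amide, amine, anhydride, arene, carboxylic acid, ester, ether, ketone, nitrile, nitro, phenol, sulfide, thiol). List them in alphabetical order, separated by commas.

C≡C triple bond → alkyne.
pendant –NHC(=O)CH3: N bonded to a carbonyl → amide (not amine).
pendant –CONH2: carbonyl C bonded to C and N → amide.
pendant –CONH2: carbonyl C bonded to C and N → amide.
pendant –CH2OH on an sp³ backbone C → alcohol.
–C(=O)–O–C with C on the carbonyl side → ester.
pendant –C6H5: benzene ring → arene.
–C(=O)– with carbon on both sides → ketone.
–NO2 on carbon → nitro group.

alcohol, alkyne, amide, arene, ester, ketone, nitro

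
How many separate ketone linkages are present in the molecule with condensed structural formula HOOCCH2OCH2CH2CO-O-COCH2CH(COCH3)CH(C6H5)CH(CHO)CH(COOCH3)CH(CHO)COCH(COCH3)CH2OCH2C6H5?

3

–COOH: carbonyl C bonded to –OH and C → carboxylic acid (the –OH is not a separate alcohol).
C–O–C with sp³ carbons on both sides and no adjacent C=O → ether.
two acyl groups sharing one oxygen, –C(=O)–O–C(=O)– → anhydride.
pendant –COCH3: carbonyl C bonded to two carbons → ketone.
pendant –C6H5: benzene ring → arene.
pendant –CHO: carbonyl C bonded to C and H → aldehyde.
pendant –COOCH3: carbonyl C bonded to C and –OCH3 → ester.
pendant –CHO: carbonyl C bonded to C and H → aldehyde.
–C(=O)– with carbon on both sides → ketone.
pendant –COCH3: carbonyl C bonded to two carbons → ketone.
C–O–C with sp³ carbons on both sides and no adjacent C=O → ether.
–C6H5 phenyl ring → arene.
Ketone appears at: CH(COCH3), CO, CH(COCH3) → 3.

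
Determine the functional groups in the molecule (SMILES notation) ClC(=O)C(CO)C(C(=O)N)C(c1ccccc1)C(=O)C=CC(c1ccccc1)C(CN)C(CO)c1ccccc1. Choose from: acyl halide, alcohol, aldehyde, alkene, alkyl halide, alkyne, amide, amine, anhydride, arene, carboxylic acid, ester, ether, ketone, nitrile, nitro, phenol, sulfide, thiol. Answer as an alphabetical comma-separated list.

acyl halide, alcohol, alkene, amide, amine, arene, ketone

Taking each segment in turn:
  ClCO: –C(=O)Cl: carbonyl C bonded to C and to a halogen → acyl halide (not alkyl halide).
  CH(CH2OH): pendant –CH2OH on an sp³ backbone C → alcohol.
  CH(CONH2): pendant –CONH2: carbonyl C bonded to C and N → amide.
  CH(C6H5): pendant –C6H5: benzene ring → arene.
  CO: –C(=O)– with carbon on both sides → ketone.
  CH=CH: C=C double bond → alkene.
  CH(C6H5): pendant –C6H5: benzene ring → arene.
  CH(CH2NH2): pendant –CH2NH2: N on sp³ C, no adjacent C=O → amine.
  CH(CH2OH): pendant –CH2OH on an sp³ backbone C → alcohol.
  C6H5: –C6H5 phenyl ring → arene.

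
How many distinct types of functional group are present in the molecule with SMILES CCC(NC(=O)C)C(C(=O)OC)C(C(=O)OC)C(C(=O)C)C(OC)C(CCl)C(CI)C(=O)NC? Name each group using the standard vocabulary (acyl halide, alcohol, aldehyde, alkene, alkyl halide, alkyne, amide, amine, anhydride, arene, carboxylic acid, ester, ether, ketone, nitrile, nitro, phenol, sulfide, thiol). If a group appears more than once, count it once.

5

pendant –NHC(=O)CH3: N bonded to a carbonyl → amide (not amine).
pendant –COOCH3: carbonyl C bonded to C and –OCH3 → ester.
pendant –COOCH3: carbonyl C bonded to C and –OCH3 → ester.
pendant –COCH3: carbonyl C bonded to two carbons → ketone.
pendant –OCH3: C–O–C with sp³ C, no adjacent C=O → ether.
pendant –CH2X: halogen on sp³ carbon → alkyl halide.
pendant –CH2X: halogen on sp³ carbon → alkyl halide.
–C(=O)NHCH3: carbonyl C bonded to C and to N → amide (the N is not an amine).
Distinct types present: alkyl halide, amide, ester, ether, ketone.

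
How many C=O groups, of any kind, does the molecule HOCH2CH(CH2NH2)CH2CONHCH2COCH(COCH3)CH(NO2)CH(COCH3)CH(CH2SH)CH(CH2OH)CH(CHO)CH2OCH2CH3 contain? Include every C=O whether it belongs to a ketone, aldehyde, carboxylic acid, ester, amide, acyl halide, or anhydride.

CH2CONHCH2: amide, 1 C=O (running total 1).
CO: ketone, 1 C=O (running total 2).
CH(COCH3): ketone, 1 C=O (running total 3).
CH(COCH3): ketone, 1 C=O (running total 4).
CH(CHO): aldehyde, 1 C=O (running total 5).

5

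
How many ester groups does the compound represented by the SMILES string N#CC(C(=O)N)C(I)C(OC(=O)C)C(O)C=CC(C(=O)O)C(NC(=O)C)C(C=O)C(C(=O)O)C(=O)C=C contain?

1

N≡C–: carbon triple-bonded to nitrogen → nitrile.
pendant –CONH2: carbonyl C bonded to C and N → amide.
halogen on an sp³ carbon → alkyl halide.
pendant –OC(=O)CH3: an acyloxy group → ester.
–OH on an sp³ carbon → alcohol (secondary).
C=C double bond → alkene.
pendant –COOH: carbonyl C bonded to C and –OH → carboxylic acid.
pendant –NHC(=O)CH3: N bonded to a carbonyl → amide (not amine).
pendant –CHO: carbonyl C bonded to C and H → aldehyde.
pendant –COOH: carbonyl C bonded to C and –OH → carboxylic acid.
–C(=O)– with carbon on both sides → ketone.
C=C double bond → alkene.
Ester appears at: CH(OCOCH3) → 1.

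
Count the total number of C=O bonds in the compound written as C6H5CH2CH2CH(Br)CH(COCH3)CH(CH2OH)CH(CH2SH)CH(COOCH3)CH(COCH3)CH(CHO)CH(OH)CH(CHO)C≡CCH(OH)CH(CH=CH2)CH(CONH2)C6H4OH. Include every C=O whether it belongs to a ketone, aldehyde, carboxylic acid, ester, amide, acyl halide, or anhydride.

6

CH(COCH3): ketone, 1 C=O (running total 1).
CH(COOCH3): ester, 1 C=O (running total 2).
CH(COCH3): ketone, 1 C=O (running total 3).
CH(CHO): aldehyde, 1 C=O (running total 4).
CH(CHO): aldehyde, 1 C=O (running total 5).
CH(CONH2): amide, 1 C=O (running total 6).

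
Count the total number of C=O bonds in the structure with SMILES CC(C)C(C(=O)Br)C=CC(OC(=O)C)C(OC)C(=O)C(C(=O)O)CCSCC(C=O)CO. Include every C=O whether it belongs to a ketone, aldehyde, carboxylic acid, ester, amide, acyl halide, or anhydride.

CH(COBr): acyl halide, 1 C=O (running total 1).
CH(OCOCH3): ester, 1 C=O (running total 2).
CO: ketone, 1 C=O (running total 3).
CH(COOH): carboxylic acid, 1 C=O (running total 4).
CH(CHO): aldehyde, 1 C=O (running total 5).

5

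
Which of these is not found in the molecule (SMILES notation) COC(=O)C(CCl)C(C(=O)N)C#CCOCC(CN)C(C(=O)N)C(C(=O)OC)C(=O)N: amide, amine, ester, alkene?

alkene

amide: present (CH(CONH2) — pendant –CONH2: carbonyl C bonded to C and N → amide).
amine: present (CH(CH2NH2) — pendant –CH2NH2: N on sp³ C, no adjacent C=O → amine).
ester: present (CH3OOC — CH3O–C(=O)–: carbonyl C bonded to C and to –OCH3 → ester (not ketone + ether)).
alkene: no segment matches this pattern.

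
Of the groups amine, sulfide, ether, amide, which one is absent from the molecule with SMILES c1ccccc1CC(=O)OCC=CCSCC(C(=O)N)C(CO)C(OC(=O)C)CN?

ether

amine: present (CH2NH2 — –NH2 on an sp³ carbon with no adjacent C=O → amine).
amide: present (CH(CONH2) — pendant –CONH2: carbonyl C bonded to C and N → amide).
sulfide: present (CH2SCH2 — C–S–C linkage → sulfide (thioether)).
ether: absent. In each of CH2COOCH2 and CH(OCOCH3), the C–O–C oxygen is adjacent to a C=O, so it belongs to an ester, not an ether.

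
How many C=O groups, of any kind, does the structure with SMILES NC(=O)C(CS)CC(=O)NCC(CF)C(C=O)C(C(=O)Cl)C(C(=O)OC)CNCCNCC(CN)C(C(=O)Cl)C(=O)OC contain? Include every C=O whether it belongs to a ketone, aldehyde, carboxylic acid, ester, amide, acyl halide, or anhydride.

7

H2NCO: amide, 1 C=O (running total 1).
CH2CONHCH2: amide, 1 C=O (running total 2).
CH(CHO): aldehyde, 1 C=O (running total 3).
CH(COCl): acyl halide, 1 C=O (running total 4).
CH(COOCH3): ester, 1 C=O (running total 5).
CH(COCl): acyl halide, 1 C=O (running total 6).
COOCH3: ester, 1 C=O (running total 7).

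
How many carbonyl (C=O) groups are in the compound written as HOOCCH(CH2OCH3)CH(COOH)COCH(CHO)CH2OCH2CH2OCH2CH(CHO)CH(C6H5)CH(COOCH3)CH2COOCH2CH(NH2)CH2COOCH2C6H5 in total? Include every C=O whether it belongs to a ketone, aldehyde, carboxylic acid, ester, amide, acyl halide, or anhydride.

8

HOOC: carboxylic acid, 1 C=O (running total 1).
CH(COOH): carboxylic acid, 1 C=O (running total 2).
CO: ketone, 1 C=O (running total 3).
CH(CHO): aldehyde, 1 C=O (running total 4).
CH(CHO): aldehyde, 1 C=O (running total 5).
CH(COOCH3): ester, 1 C=O (running total 6).
CH2COOCH2: ester, 1 C=O (running total 7).
CH2COOCH2: ester, 1 C=O (running total 8).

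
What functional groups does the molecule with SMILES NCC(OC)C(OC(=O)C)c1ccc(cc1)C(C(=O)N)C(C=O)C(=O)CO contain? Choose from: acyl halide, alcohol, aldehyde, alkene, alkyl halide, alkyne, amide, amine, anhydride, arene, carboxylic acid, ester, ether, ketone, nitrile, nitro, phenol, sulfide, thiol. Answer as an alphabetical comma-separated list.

Reading the structure from left to right:
  H2NCH2: –NH2 on an sp³ carbon with no adjacent C=O → amine.
  CH(OCH3): pendant –OCH3: C–O–C with sp³ C, no adjacent C=O → ether.
  CH(OCOCH3): pendant –OC(=O)CH3: an acyloxy group → ester.
  C6H4: para-disubstituted benzene ring → arene.
  CH(CONH2): pendant –CONH2: carbonyl C bonded to C and N → amide.
  CH(CHO): pendant –CHO: carbonyl C bonded to C and H → aldehyde.
  CO: –C(=O)– with carbon on both sides → ketone.
  CH2OH: –OH on an sp³ carbon → alcohol.

alcohol, aldehyde, amide, amine, arene, ester, ether, ketone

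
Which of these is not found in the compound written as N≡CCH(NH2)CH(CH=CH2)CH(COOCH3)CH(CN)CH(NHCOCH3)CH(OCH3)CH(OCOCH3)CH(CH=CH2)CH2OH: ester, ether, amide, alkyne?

ester: present (CH(COOCH3) — pendant –COOCH3: carbonyl C bonded to C and –OCH3 → ester).
ether: present (CH(OCH3) — pendant –OCH3: C–O–C with sp³ C, no adjacent C=O → ether).
amide: present (CH(NHCOCH3) — pendant –NHC(=O)CH3: N bonded to a carbonyl → amide (not amine)).
alkyne: absent. In each of N≡C and CH(CN), the triple bond is C≡N, not C≡C, so it is a nitrile.

alkyne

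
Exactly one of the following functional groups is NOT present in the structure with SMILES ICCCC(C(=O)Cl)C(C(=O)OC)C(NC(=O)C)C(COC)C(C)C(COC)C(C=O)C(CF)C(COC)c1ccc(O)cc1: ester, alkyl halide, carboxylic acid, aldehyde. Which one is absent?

alkyl halide: present (ICH2 — halogen on an sp³ carbon → alkyl halide).
aldehyde: present (CH(CHO) — pendant –CHO: carbonyl C bonded to C and H → aldehyde).
ester: present (CH(COOCH3) — pendant –COOCH3: carbonyl C bonded to C and –OCH3 → ester).
carboxylic acid: absent. In CH(COOCH3), the acyl oxygen is bonded to carbon (–O–C), not to H, so this is an ester. In CH(NHCOCH3), the carbonyl is bonded to nitrogen, not to –OH; that is an amide.

carboxylic acid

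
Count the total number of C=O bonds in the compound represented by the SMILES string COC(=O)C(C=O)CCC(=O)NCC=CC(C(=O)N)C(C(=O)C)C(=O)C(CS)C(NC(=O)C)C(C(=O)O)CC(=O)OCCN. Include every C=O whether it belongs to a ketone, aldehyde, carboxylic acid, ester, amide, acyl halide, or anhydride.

9

CH3OOC: ester, 1 C=O (running total 1).
CH(CHO): aldehyde, 1 C=O (running total 2).
CH2CONHCH2: amide, 1 C=O (running total 3).
CH(CONH2): amide, 1 C=O (running total 4).
CH(COCH3): ketone, 1 C=O (running total 5).
CO: ketone, 1 C=O (running total 6).
CH(NHCOCH3): amide, 1 C=O (running total 7).
CH(COOH): carboxylic acid, 1 C=O (running total 8).
CH2COOCH2: ester, 1 C=O (running total 9).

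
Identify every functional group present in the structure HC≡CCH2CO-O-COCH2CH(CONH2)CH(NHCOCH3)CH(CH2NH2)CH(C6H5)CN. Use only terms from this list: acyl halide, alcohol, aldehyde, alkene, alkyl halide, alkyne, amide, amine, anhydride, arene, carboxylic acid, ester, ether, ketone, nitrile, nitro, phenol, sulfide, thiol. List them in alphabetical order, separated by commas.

Taking each segment in turn:
  HC≡C: C≡C triple bond → alkyne.
  CH2CO-O-COCH2: two acyl groups sharing one oxygen, –C(=O)–O–C(=O)– → anhydride.
  CH(CONH2): pendant –CONH2: carbonyl C bonded to C and N → amide.
  CH(NHCOCH3): pendant –NHC(=O)CH3: N bonded to a carbonyl → amide (not amine).
  CH(CH2NH2): pendant –CH2NH2: N on sp³ C, no adjacent C=O → amine.
  CH(C6H5): pendant –C6H5: benzene ring → arene.
  CN: –C≡N: carbon triple-bonded to nitrogen → nitrile.

alkyne, amide, amine, anhydride, arene, nitrile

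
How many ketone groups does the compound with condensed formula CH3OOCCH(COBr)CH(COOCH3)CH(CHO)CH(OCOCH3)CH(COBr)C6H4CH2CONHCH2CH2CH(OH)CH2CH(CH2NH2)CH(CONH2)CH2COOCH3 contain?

Reading the structure from left to right:
  CH3OOC: CH3O–C(=O)–: carbonyl C bonded to C and to –OCH3 → ester (not ketone + ether).
  CH(COBr): pendant –C(=O)X: carbonyl C bonded to C and halogen → acyl halide.
  CH(COOCH3): pendant –COOCH3: carbonyl C bonded to C and –OCH3 → ester.
  CH(CHO): pendant –CHO: carbonyl C bonded to C and H → aldehyde.
  CH(OCOCH3): pendant –OC(=O)CH3: an acyloxy group → ester.
  CH(COBr): pendant –C(=O)X: carbonyl C bonded to C and halogen → acyl halide.
  C6H4: para-disubstituted benzene ring → arene.
  CH2CONHCH2: –C(=O)–N– linkage → amide (the N is not an amine).
  CH(OH): –OH on an sp³ carbon → alcohol (secondary).
  CH(CH2NH2): pendant –CH2NH2: N on sp³ C, no adjacent C=O → amine.
  CH(CONH2): pendant –CONH2: carbonyl C bonded to C and N → amide.
  COOCH3: –C(=O)OCH3: carbonyl C bonded to C and to –OCH3 → ester (not ketone + ether).
No segment is a ketone: CH3OOC is ester, not ketone; CH(COBr) is acyl halide, not ketone; CH(COOCH3) is ester, not ketone. → 0.

0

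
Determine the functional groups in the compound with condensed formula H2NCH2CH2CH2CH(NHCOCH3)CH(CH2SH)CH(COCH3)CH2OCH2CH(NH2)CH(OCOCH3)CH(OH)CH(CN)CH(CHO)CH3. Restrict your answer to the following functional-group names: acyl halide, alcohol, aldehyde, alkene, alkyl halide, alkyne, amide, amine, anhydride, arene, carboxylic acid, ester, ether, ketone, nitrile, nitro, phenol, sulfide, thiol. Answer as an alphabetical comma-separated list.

alcohol, aldehyde, amide, amine, ester, ether, ketone, nitrile, thiol

Taking each segment in turn:
  H2NCH2: –NH2 on an sp³ carbon with no adjacent C=O → amine.
  CH(NHCOCH3): pendant –NHC(=O)CH3: N bonded to a carbonyl → amide (not amine).
  CH(CH2SH): pendant –CH2SH → thiol.
  CH(COCH3): pendant –COCH3: carbonyl C bonded to two carbons → ketone.
  CH2OCH2: C–O–C with sp³ carbons on both sides and no adjacent C=O → ether.
  CH(NH2): –NH2 on an sp³ carbon with no adjacent C=O → amine.
  CH(OCOCH3): pendant –OC(=O)CH3: an acyloxy group → ester.
  CH(OH): –OH on an sp³ carbon → alcohol (secondary).
  CH(CN): pendant –C≡N: nitrile.
  CH(CHO): pendant –CHO: carbonyl C bonded to C and H → aldehyde.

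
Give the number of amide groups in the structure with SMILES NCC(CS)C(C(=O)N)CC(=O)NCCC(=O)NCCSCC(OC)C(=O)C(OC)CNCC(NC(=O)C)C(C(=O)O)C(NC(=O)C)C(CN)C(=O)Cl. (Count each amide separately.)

5

Reading the structure from left to right:
  H2NCH2: –NH2 on an sp³ carbon with no adjacent C=O → amine.
  CH(CH2SH): pendant –CH2SH → thiol.
  CH(CONH2): pendant –CONH2: carbonyl C bonded to C and N → amide.
  CH2CONHCH2: –C(=O)–N– linkage → amide (the N is not an amine).
  CH2CONHCH2: –C(=O)–N– linkage → amide (the N is not an amine).
  CH2SCH2: C–S–C linkage → sulfide (thioether).
  CH(OCH3): pendant –OCH3: C–O–C with sp³ C, no adjacent C=O → ether.
  CO: –C(=O)– with carbon on both sides → ketone.
  CH(OCH3): pendant –OCH3: C–O–C with sp³ C, no adjacent C=O → ether.
  CH2NHCH2: C–N–C with sp³ carbons and no adjacent C=O → amine (secondary).
  CH(NHCOCH3): pendant –NHC(=O)CH3: N bonded to a carbonyl → amide (not amine).
  CH(COOH): pendant –COOH: carbonyl C bonded to C and –OH → carboxylic acid.
  CH(NHCOCH3): pendant –NHC(=O)CH3: N bonded to a carbonyl → amide (not amine).
  CH(CH2NH2): pendant –CH2NH2: N on sp³ C, no adjacent C=O → amine.
  COCl: –C(=O)Cl: carbonyl C bonded to C and to a halogen → acyl halide (not alkyl halide).
Amide appears at: CH(CONH2), CH2CONHCH2, CH2CONHCH2, CH(NHCOCH3), CH(NHCOCH3) → 5.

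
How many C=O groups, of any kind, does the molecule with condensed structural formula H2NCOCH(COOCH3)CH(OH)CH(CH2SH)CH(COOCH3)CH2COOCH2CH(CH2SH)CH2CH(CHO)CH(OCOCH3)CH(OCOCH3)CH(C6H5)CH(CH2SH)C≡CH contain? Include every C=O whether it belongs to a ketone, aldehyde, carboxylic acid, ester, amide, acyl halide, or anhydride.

H2NCO: amide, 1 C=O (running total 1).
CH(COOCH3): ester, 1 C=O (running total 2).
CH(COOCH3): ester, 1 C=O (running total 3).
CH2COOCH2: ester, 1 C=O (running total 4).
CH(CHO): aldehyde, 1 C=O (running total 5).
CH(OCOCH3): ester, 1 C=O (running total 6).
CH(OCOCH3): ester, 1 C=O (running total 7).

7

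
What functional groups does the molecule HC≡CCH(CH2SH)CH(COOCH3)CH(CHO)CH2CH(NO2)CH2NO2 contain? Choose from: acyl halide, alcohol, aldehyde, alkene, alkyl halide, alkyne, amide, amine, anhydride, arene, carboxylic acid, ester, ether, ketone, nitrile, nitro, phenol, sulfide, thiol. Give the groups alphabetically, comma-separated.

aldehyde, alkyne, ester, nitro, thiol

Working along the chain:
  HC≡C: C≡C triple bond → alkyne.
  CH(CH2SH): pendant –CH2SH → thiol.
  CH(COOCH3): pendant –COOCH3: carbonyl C bonded to C and –OCH3 → ester.
  CH(CHO): pendant –CHO: carbonyl C bonded to C and H → aldehyde.
  CH(NO2): –NO2 on an sp³ carbon → nitro (the N=O is not a carbonyl).
  CH2NO2: –NO2 on carbon → nitro group.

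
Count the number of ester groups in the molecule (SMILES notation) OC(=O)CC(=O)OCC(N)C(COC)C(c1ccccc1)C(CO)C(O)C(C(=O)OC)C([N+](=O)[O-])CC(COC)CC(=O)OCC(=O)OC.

Working along the chain:
  HOOC: –COOH: carbonyl C bonded to –OH and C → carboxylic acid (the –OH is not a separate alcohol).
  CH2COOCH2: –C(=O)–O–C with C on the carbonyl side → ester.
  CH(NH2): –NH2 on an sp³ carbon with no adjacent C=O → amine.
  CH(CH2OCH3): pendant –CH2OCH3: C–O–C linkage → ether.
  CH(C6H5): pendant –C6H5: benzene ring → arene.
  CH(CH2OH): pendant –CH2OH on an sp³ backbone C → alcohol.
  CH(OH): –OH on an sp³ carbon → alcohol (secondary).
  CH(COOCH3): pendant –COOCH3: carbonyl C bonded to C and –OCH3 → ester.
  CH(NO2): –NO2 on an sp³ carbon → nitro (the N=O is not a carbonyl).
  CH(CH2OCH3): pendant –CH2OCH3: C–O–C linkage → ether.
  CH2COOCH2: –C(=O)–O–C with C on the carbonyl side → ester.
  COOCH3: –C(=O)OCH3: carbonyl C bonded to C and to –OCH3 → ester (not ketone + ether).
Ester appears at: CH2COOCH2, CH(COOCH3), CH2COOCH2, COOCH3 → 4.

4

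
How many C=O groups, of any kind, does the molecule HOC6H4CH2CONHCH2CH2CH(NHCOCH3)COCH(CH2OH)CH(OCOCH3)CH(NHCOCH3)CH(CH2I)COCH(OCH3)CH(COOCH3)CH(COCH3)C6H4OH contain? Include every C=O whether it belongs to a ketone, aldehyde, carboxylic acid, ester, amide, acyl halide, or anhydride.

CH2CONHCH2: amide, 1 C=O (running total 1).
CH(NHCOCH3): amide, 1 C=O (running total 2).
CO: ketone, 1 C=O (running total 3).
CH(OCOCH3): ester, 1 C=O (running total 4).
CH(NHCOCH3): amide, 1 C=O (running total 5).
CO: ketone, 1 C=O (running total 6).
CH(COOCH3): ester, 1 C=O (running total 7).
CH(COCH3): ketone, 1 C=O (running total 8).

8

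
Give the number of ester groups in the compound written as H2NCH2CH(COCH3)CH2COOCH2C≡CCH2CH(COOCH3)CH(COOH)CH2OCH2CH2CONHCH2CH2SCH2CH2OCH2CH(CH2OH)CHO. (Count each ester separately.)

–NH2 on an sp³ carbon with no adjacent C=O → amine.
pendant –COCH3: carbonyl C bonded to two carbons → ketone.
–C(=O)–O–C with C on the carbonyl side → ester.
C≡C triple bond → alkyne.
pendant –COOCH3: carbonyl C bonded to C and –OCH3 → ester.
pendant –COOH: carbonyl C bonded to C and –OH → carboxylic acid.
C–O–C with sp³ carbons on both sides and no adjacent C=O → ether.
–C(=O)–N– linkage → amide (the N is not an amine).
C–S–C linkage → sulfide (thioether).
C–O–C with sp³ carbons on both sides and no adjacent C=O → ether.
pendant –CH2OH on an sp³ backbone C → alcohol.
terminal –CHO: carbonyl C bonded to H and C → aldehyde.
Ester appears at: CH2COOCH2, CH(COOCH3) → 2.

2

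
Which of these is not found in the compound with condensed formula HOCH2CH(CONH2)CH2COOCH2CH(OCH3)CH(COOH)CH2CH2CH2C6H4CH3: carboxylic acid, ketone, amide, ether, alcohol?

ketone

ether: present (CH(OCH3) — pendant –OCH3: C–O–C with sp³ C, no adjacent C=O → ether).
carboxylic acid: present (CH(COOH) — pendant –COOH: carbonyl C bonded to C and –OH → carboxylic acid).
amide: present (CH(CONH2) — pendant –CONH2: carbonyl C bonded to C and N → amide).
alcohol: present (HOCH2 — HO– on an sp³ carbon → alcohol).
ketone: absent. In CH2COOCH2, the C=O is bonded to an –O–C group, which defines an ester, not a ketone. In CH(CONH2), the C=O is bonded to nitrogen, which defines an amide, not a ketone. In CH(COOH), the C=O bears an –OH, making it a carboxylic acid rather than a ketone.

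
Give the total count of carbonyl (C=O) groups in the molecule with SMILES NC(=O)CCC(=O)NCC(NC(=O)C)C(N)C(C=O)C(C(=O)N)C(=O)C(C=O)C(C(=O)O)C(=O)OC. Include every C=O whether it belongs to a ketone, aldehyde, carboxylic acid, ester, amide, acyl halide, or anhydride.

H2NCO: amide, 1 C=O (running total 1).
CH2CONHCH2: amide, 1 C=O (running total 2).
CH(NHCOCH3): amide, 1 C=O (running total 3).
CH(CHO): aldehyde, 1 C=O (running total 4).
CH(CONH2): amide, 1 C=O (running total 5).
CO: ketone, 1 C=O (running total 6).
CH(CHO): aldehyde, 1 C=O (running total 7).
CH(COOH): carboxylic acid, 1 C=O (running total 8).
COOCH3: ester, 1 C=O (running total 9).

9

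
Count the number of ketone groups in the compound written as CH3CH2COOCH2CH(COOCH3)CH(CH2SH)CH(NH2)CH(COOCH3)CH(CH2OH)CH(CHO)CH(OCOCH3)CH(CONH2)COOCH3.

0

Reading the structure from left to right:
  CH2COOCH2: –C(=O)–O–C with C on the carbonyl side → ester.
  CH(COOCH3): pendant –COOCH3: carbonyl C bonded to C and –OCH3 → ester.
  CH(CH2SH): pendant –CH2SH → thiol.
  CH(NH2): –NH2 on an sp³ carbon with no adjacent C=O → amine.
  CH(COOCH3): pendant –COOCH3: carbonyl C bonded to C and –OCH3 → ester.
  CH(CH2OH): pendant –CH2OH on an sp³ backbone C → alcohol.
  CH(CHO): pendant –CHO: carbonyl C bonded to C and H → aldehyde.
  CH(OCOCH3): pendant –OC(=O)CH3: an acyloxy group → ester.
  CH(CONH2): pendant –CONH2: carbonyl C bonded to C and N → amide.
  COOCH3: –C(=O)OCH3: carbonyl C bonded to C and to –OCH3 → ester (not ketone + ether).
No segment is a ketone: CH2COOCH2 is ester, not ketone; CH(COOCH3) is ester, not ketone; CH(COOCH3) is ester, not ketone. → 0.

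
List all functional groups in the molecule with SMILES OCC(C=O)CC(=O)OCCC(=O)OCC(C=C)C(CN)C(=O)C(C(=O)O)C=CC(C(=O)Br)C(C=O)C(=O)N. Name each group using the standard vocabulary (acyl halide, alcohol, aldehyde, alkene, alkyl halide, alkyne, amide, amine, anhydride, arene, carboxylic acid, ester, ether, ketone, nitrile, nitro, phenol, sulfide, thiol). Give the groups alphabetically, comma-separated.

Reading the structure from left to right:
  HOCH2: HO– on an sp³ carbon → alcohol.
  CH(CHO): pendant –CHO: carbonyl C bonded to C and H → aldehyde.
  CH2COOCH2: –C(=O)–O–C with C on the carbonyl side → ester.
  CH2COOCH2: –C(=O)–O–C with C on the carbonyl side → ester.
  CH(CH=CH2): pendant –CH=CH2: C=C double bond → alkene.
  CH(CH2NH2): pendant –CH2NH2: N on sp³ C, no adjacent C=O → amine.
  CO: –C(=O)– with carbon on both sides → ketone.
  CH(COOH): pendant –COOH: carbonyl C bonded to C and –OH → carboxylic acid.
  CH=CH: C=C double bond → alkene.
  CH(COBr): pendant –C(=O)X: carbonyl C bonded to C and halogen → acyl halide.
  CH(CHO): pendant –CHO: carbonyl C bonded to C and H → aldehyde.
  CONH2: –C(=O)NH2: carbonyl C bonded to C and to N → amide (the N is not a separate amine).

acyl halide, alcohol, aldehyde, alkene, amide, amine, carboxylic acid, ester, ketone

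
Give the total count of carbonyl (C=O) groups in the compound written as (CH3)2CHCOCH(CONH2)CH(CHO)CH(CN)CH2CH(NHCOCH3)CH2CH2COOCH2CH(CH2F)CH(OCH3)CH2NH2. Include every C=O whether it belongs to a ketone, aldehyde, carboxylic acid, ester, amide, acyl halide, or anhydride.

CO: ketone, 1 C=O (running total 1).
CH(CONH2): amide, 1 C=O (running total 2).
CH(CHO): aldehyde, 1 C=O (running total 3).
CH(NHCOCH3): amide, 1 C=O (running total 4).
CH2COOCH2: ester, 1 C=O (running total 5).

5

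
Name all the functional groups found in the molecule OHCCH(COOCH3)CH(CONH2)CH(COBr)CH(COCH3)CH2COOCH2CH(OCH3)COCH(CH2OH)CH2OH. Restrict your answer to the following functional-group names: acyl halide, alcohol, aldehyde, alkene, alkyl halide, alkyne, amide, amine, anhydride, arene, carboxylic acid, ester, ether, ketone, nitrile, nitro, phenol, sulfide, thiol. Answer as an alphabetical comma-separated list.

Reading the structure from left to right:
  OHC: terminal –CHO: carbonyl C bonded to H and C → aldehyde.
  CH(COOCH3): pendant –COOCH3: carbonyl C bonded to C and –OCH3 → ester.
  CH(CONH2): pendant –CONH2: carbonyl C bonded to C and N → amide.
  CH(COBr): pendant –C(=O)X: carbonyl C bonded to C and halogen → acyl halide.
  CH(COCH3): pendant –COCH3: carbonyl C bonded to two carbons → ketone.
  CH2COOCH2: –C(=O)–O–C with C on the carbonyl side → ester.
  CH(OCH3): pendant –OCH3: C–O–C with sp³ C, no adjacent C=O → ether.
  CO: –C(=O)– with carbon on both sides → ketone.
  CH(CH2OH): pendant –CH2OH on an sp³ backbone C → alcohol.
  CH2OH: –OH on an sp³ carbon → alcohol.

acyl halide, alcohol, aldehyde, amide, ester, ether, ketone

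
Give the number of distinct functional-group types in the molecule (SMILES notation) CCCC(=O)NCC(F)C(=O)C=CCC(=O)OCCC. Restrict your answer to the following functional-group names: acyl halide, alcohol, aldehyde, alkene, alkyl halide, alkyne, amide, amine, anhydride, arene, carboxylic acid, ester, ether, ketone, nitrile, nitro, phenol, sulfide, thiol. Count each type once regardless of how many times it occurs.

5

–C(=O)–N– linkage → amide (the N is not an amine).
halogen on an sp³ carbon → alkyl halide.
–C(=O)– with carbon on both sides → ketone.
C=C double bond → alkene.
–C(=O)–O–C with C on the carbonyl side → ester.
Distinct types present: alkene, alkyl halide, amide, ester, ketone.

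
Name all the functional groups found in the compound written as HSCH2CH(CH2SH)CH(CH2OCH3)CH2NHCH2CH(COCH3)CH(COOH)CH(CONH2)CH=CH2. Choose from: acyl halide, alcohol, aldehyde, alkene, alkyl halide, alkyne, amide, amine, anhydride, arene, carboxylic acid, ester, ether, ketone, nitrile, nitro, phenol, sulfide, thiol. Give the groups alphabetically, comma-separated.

Taking each segment in turn:
  HSCH2: –SH on an sp³ carbon → thiol.
  CH(CH2SH): pendant –CH2SH → thiol.
  CH(CH2OCH3): pendant –CH2OCH3: C–O–C linkage → ether.
  CH2NHCH2: C–N–C with sp³ carbons and no adjacent C=O → amine (secondary).
  CH(COCH3): pendant –COCH3: carbonyl C bonded to two carbons → ketone.
  CH(COOH): pendant –COOH: carbonyl C bonded to C and –OH → carboxylic acid.
  CH(CONH2): pendant –CONH2: carbonyl C bonded to C and N → amide.
  CH=CH2: C=C double bond → alkene.

alkene, amide, amine, carboxylic acid, ether, ketone, thiol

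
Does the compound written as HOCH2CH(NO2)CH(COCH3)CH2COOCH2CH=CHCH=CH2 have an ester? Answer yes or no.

HO– on an sp³ carbon → alcohol.
–NO2 on an sp³ carbon → nitro (the N=O is not a carbonyl).
pendant –COCH3: carbonyl C bonded to two carbons → ketone.
–C(=O)–O–C with C on the carbonyl side → ester.
C=C double bond → alkene.
C=C double bond → alkene.
The CH2COOCH2 segment supplies the ester: –C(=O)–O–C with C on the carbonyl side → ester.

yes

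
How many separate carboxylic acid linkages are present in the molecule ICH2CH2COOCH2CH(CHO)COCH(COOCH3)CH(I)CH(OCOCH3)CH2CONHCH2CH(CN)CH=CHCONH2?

halogen on an sp³ carbon → alkyl halide.
–C(=O)–O–C with C on the carbonyl side → ester.
pendant –CHO: carbonyl C bonded to C and H → aldehyde.
–C(=O)– with carbon on both sides → ketone.
pendant –COOCH3: carbonyl C bonded to C and –OCH3 → ester.
halogen on an sp³ carbon → alkyl halide.
pendant –OC(=O)CH3: an acyloxy group → ester.
–C(=O)–N– linkage → amide (the N is not an amine).
pendant –C≡N: nitrile.
C=C double bond → alkene.
–C(=O)NH2: carbonyl C bonded to C and to N → amide (the N is not a separate amine).
No segment is a carboxylic acid: CH2COOCH2 is ester, not carboxylic acid; CH(CHO) is aldehyde, not carboxylic acid; CH(COOCH3) is ester, not carboxylic acid. → 0.

0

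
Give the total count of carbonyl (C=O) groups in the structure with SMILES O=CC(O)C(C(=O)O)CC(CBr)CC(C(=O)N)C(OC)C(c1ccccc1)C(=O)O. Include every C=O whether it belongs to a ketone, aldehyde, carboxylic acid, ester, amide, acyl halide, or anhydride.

OHC: aldehyde, 1 C=O (running total 1).
CH(COOH): carboxylic acid, 1 C=O (running total 2).
CH(CONH2): amide, 1 C=O (running total 3).
COOH: carboxylic acid, 1 C=O (running total 4).

4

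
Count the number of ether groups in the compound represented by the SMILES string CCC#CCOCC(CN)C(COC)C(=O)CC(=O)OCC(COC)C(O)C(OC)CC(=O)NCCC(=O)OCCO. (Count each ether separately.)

C≡C triple bond → alkyne.
C–O–C with sp³ carbons on both sides and no adjacent C=O → ether.
pendant –CH2NH2: N on sp³ C, no adjacent C=O → amine.
pendant –CH2OCH3: C–O–C linkage → ether.
–C(=O)– with carbon on both sides → ketone.
–C(=O)–O–C with C on the carbonyl side → ester.
pendant –CH2OCH3: C–O–C linkage → ether.
–OH on an sp³ carbon → alcohol (secondary).
pendant –OCH3: C–O–C with sp³ C, no adjacent C=O → ether.
–C(=O)–N– linkage → amide (the N is not an amine).
–C(=O)–O–C with C on the carbonyl side → ester.
–OH on an sp³ carbon → alcohol.
Ether appears at: CH2OCH2, CH(CH2OCH3), CH(CH2OCH3), CH(OCH3) → 4.

4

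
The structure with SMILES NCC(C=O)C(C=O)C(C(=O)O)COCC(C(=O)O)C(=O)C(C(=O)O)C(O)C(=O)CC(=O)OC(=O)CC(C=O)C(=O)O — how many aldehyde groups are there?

3

Reading the structure from left to right:
  H2NCH2: –NH2 on an sp³ carbon with no adjacent C=O → amine.
  CH(CHO): pendant –CHO: carbonyl C bonded to C and H → aldehyde.
  CH(CHO): pendant –CHO: carbonyl C bonded to C and H → aldehyde.
  CH(COOH): pendant –COOH: carbonyl C bonded to C and –OH → carboxylic acid.
  CH2OCH2: C–O–C with sp³ carbons on both sides and no adjacent C=O → ether.
  CH(COOH): pendant –COOH: carbonyl C bonded to C and –OH → carboxylic acid.
  CO: –C(=O)– with carbon on both sides → ketone.
  CH(COOH): pendant –COOH: carbonyl C bonded to C and –OH → carboxylic acid.
  CH(OH): –OH on an sp³ carbon → alcohol (secondary).
  CO: –C(=O)– with carbon on both sides → ketone.
  CH2CO-O-COCH2: two acyl groups sharing one oxygen, –C(=O)–O–C(=O)– → anhydride.
  CH(CHO): pendant –CHO: carbonyl C bonded to C and H → aldehyde.
  COOH: –COOH: carbonyl C bonded to –OH and C → carboxylic acid (the –OH is not a separate alcohol).
Aldehyde appears at: CH(CHO), CH(CHO), CH(CHO) → 3.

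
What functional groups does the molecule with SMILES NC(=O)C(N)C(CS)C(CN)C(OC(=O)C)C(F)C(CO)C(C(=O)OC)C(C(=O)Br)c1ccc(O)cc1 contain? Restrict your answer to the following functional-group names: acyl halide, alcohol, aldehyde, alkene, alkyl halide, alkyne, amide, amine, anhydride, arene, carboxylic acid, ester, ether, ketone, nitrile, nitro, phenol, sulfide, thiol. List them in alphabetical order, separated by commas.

Reading the structure from left to right:
  H2NCO: –C(=O)NH2: carbonyl C bonded to C and to N → amide (the N is not a separate amine).
  CH(NH2): –NH2 on an sp³ carbon with no adjacent C=O → amine.
  CH(CH2SH): pendant –CH2SH → thiol.
  CH(CH2NH2): pendant –CH2NH2: N on sp³ C, no adjacent C=O → amine.
  CH(OCOCH3): pendant –OC(=O)CH3: an acyloxy group → ester.
  CH(F): halogen on an sp³ carbon → alkyl halide.
  CH(CH2OH): pendant –CH2OH on an sp³ backbone C → alcohol.
  CH(COOCH3): pendant –COOCH3: carbonyl C bonded to C and –OCH3 → ester.
  CH(COBr): pendant –C(=O)X: carbonyl C bonded to C and halogen → acyl halide.
  C6H4OH: –OH attached directly to an aromatic ring → phenol (not alcohol); the ring itself is an arene.

acyl halide, alcohol, alkyl halide, amide, amine, arene, ester, phenol, thiol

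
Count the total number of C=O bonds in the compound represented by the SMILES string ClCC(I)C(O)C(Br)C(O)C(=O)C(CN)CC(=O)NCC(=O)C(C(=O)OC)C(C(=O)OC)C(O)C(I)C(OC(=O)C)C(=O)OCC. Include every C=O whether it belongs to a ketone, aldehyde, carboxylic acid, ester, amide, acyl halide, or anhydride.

CO: ketone, 1 C=O (running total 1).
CH2CONHCH2: amide, 1 C=O (running total 2).
CO: ketone, 1 C=O (running total 3).
CH(COOCH3): ester, 1 C=O (running total 4).
CH(COOCH3): ester, 1 C=O (running total 5).
CH(OCOCH3): ester, 1 C=O (running total 6).
COOCH2CH3: ester, 1 C=O (running total 7).

7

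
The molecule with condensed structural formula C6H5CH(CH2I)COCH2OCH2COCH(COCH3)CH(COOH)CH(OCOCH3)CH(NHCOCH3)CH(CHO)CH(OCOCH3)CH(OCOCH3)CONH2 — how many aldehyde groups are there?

1

Working along the chain:
  C6H5: C6H5– phenyl ring → arene.
  CH(CH2I): pendant –CH2X: halogen on sp³ carbon → alkyl halide.
  CO: –C(=O)– with carbon on both sides → ketone.
  CH2OCH2: C–O–C with sp³ carbons on both sides and no adjacent C=O → ether.
  CO: –C(=O)– with carbon on both sides → ketone.
  CH(COCH3): pendant –COCH3: carbonyl C bonded to two carbons → ketone.
  CH(COOH): pendant –COOH: carbonyl C bonded to C and –OH → carboxylic acid.
  CH(OCOCH3): pendant –OC(=O)CH3: an acyloxy group → ester.
  CH(NHCOCH3): pendant –NHC(=O)CH3: N bonded to a carbonyl → amide (not amine).
  CH(CHO): pendant –CHO: carbonyl C bonded to C and H → aldehyde.
  CH(OCOCH3): pendant –OC(=O)CH3: an acyloxy group → ester.
  CH(OCOCH3): pendant –OC(=O)CH3: an acyloxy group → ester.
  CONH2: –C(=O)NH2: carbonyl C bonded to C and to N → amide (the N is not a separate amine).
Aldehyde appears at: CH(CHO) → 1.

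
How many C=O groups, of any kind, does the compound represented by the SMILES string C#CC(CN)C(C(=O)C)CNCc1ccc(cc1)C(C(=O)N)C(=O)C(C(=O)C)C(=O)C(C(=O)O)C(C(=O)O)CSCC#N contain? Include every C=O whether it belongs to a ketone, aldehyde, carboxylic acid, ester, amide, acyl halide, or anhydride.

CH(COCH3): ketone, 1 C=O (running total 1).
CH(CONH2): amide, 1 C=O (running total 2).
CO: ketone, 1 C=O (running total 3).
CH(COCH3): ketone, 1 C=O (running total 4).
CO: ketone, 1 C=O (running total 5).
CH(COOH): carboxylic acid, 1 C=O (running total 6).
CH(COOH): carboxylic acid, 1 C=O (running total 7).

7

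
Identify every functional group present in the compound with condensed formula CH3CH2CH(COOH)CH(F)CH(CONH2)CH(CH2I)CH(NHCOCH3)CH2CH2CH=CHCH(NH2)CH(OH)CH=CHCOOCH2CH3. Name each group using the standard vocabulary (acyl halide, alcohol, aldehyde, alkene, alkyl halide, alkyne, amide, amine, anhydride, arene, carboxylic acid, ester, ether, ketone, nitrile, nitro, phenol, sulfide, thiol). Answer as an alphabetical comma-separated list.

alcohol, alkene, alkyl halide, amide, amine, carboxylic acid, ester

pendant –COOH: carbonyl C bonded to C and –OH → carboxylic acid.
halogen on an sp³ carbon → alkyl halide.
pendant –CONH2: carbonyl C bonded to C and N → amide.
pendant –CH2X: halogen on sp³ carbon → alkyl halide.
pendant –NHC(=O)CH3: N bonded to a carbonyl → amide (not amine).
C=C double bond → alkene.
–NH2 on an sp³ carbon with no adjacent C=O → amine.
–OH on an sp³ carbon → alcohol (secondary).
C=C double bond → alkene.
–C(=O)OCH2CH3: carbonyl C bonded to C and to –OEt → ester.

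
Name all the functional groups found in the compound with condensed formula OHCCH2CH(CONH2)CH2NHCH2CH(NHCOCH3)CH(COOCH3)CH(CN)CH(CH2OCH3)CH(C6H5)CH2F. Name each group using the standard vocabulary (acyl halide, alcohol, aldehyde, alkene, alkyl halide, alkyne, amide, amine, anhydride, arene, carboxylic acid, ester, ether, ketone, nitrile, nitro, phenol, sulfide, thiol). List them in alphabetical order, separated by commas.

terminal –CHO: carbonyl C bonded to H and C → aldehyde.
pendant –CONH2: carbonyl C bonded to C and N → amide.
C–N–C with sp³ carbons and no adjacent C=O → amine (secondary).
pendant –NHC(=O)CH3: N bonded to a carbonyl → amide (not amine).
pendant –COOCH3: carbonyl C bonded to C and –OCH3 → ester.
pendant –C≡N: nitrile.
pendant –CH2OCH3: C–O–C linkage → ether.
pendant –C6H5: benzene ring → arene.
halogen on an sp³ carbon → alkyl halide.

aldehyde, alkyl halide, amide, amine, arene, ester, ether, nitrile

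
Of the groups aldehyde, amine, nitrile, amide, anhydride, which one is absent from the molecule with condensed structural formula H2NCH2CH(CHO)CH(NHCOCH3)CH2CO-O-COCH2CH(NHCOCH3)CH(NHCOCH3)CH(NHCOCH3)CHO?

nitrile

anhydride: present (CH2CO-O-COCH2 — two acyl groups sharing one oxygen, –C(=O)–O–C(=O)– → anhydride).
amine: present (H2NCH2 — –NH2 on an sp³ carbon with no adjacent C=O → amine).
aldehyde: present (CH(CHO) — pendant –CHO: carbonyl C bonded to C and H → aldehyde).
amide: present (CH(NHCOCH3) — pendant –NHC(=O)CH3: N bonded to a carbonyl → amide (not amine)).
nitrile: no segment matches this pattern.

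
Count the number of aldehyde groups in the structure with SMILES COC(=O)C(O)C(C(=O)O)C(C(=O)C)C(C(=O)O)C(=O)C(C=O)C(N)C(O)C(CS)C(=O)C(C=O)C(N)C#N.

2

Working along the chain:
  CH3OOC: CH3O–C(=O)–: carbonyl C bonded to C and to –OCH3 → ester (not ketone + ether).
  CH(OH): –OH on an sp³ carbon → alcohol (secondary).
  CH(COOH): pendant –COOH: carbonyl C bonded to C and –OH → carboxylic acid.
  CH(COCH3): pendant –COCH3: carbonyl C bonded to two carbons → ketone.
  CH(COOH): pendant –COOH: carbonyl C bonded to C and –OH → carboxylic acid.
  CO: –C(=O)– with carbon on both sides → ketone.
  CH(CHO): pendant –CHO: carbonyl C bonded to C and H → aldehyde.
  CH(NH2): –NH2 on an sp³ carbon with no adjacent C=O → amine.
  CH(OH): –OH on an sp³ carbon → alcohol (secondary).
  CH(CH2SH): pendant –CH2SH → thiol.
  CO: –C(=O)– with carbon on both sides → ketone.
  CH(CHO): pendant –CHO: carbonyl C bonded to C and H → aldehyde.
  CH(NH2): –NH2 on an sp³ carbon with no adjacent C=O → amine.
  CN: –C≡N: carbon triple-bonded to nitrogen → nitrile.
Aldehyde appears at: CH(CHO), CH(CHO) → 2.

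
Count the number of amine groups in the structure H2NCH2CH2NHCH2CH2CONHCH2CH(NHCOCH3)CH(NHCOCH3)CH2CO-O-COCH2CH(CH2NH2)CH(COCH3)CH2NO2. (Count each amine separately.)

3

Reading the structure from left to right:
  H2NCH2: –NH2 on an sp³ carbon with no adjacent C=O → amine.
  CH2NHCH2: C–N–C with sp³ carbons and no adjacent C=O → amine (secondary).
  CH2CONHCH2: –C(=O)–N– linkage → amide (the N is not an amine).
  CH(NHCOCH3): pendant –NHC(=O)CH3: N bonded to a carbonyl → amide (not amine).
  CH(NHCOCH3): pendant –NHC(=O)CH3: N bonded to a carbonyl → amide (not amine).
  CH2CO-O-COCH2: two acyl groups sharing one oxygen, –C(=O)–O–C(=O)– → anhydride.
  CH(CH2NH2): pendant –CH2NH2: N on sp³ C, no adjacent C=O → amine.
  CH(COCH3): pendant –COCH3: carbonyl C bonded to two carbons → ketone.
  CH2NO2: –NO2 on carbon → nitro group.
Amine appears at: H2NCH2, CH2NHCH2, CH(CH2NH2) → 3.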